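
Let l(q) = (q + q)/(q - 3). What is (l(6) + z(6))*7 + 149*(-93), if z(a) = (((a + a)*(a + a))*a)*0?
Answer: -13829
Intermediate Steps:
l(q) = 2*q/(-3 + q) (l(q) = (2*q)/(-3 + q) = 2*q/(-3 + q))
z(a) = 0 (z(a) = (((2*a)*(2*a))*a)*0 = ((4*a**2)*a)*0 = (4*a**3)*0 = 0)
(l(6) + z(6))*7 + 149*(-93) = (2*6/(-3 + 6) + 0)*7 + 149*(-93) = (2*6/3 + 0)*7 - 13857 = (2*6*(1/3) + 0)*7 - 13857 = (4 + 0)*7 - 13857 = 4*7 - 13857 = 28 - 13857 = -13829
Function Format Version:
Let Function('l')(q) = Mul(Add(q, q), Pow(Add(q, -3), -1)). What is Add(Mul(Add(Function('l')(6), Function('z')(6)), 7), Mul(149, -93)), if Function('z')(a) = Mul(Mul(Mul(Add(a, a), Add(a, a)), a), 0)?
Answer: -13829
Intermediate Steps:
Function('l')(q) = Mul(2, q, Pow(Add(-3, q), -1)) (Function('l')(q) = Mul(Mul(2, q), Pow(Add(-3, q), -1)) = Mul(2, q, Pow(Add(-3, q), -1)))
Function('z')(a) = 0 (Function('z')(a) = Mul(Mul(Mul(Mul(2, a), Mul(2, a)), a), 0) = Mul(Mul(Mul(4, Pow(a, 2)), a), 0) = Mul(Mul(4, Pow(a, 3)), 0) = 0)
Add(Mul(Add(Function('l')(6), Function('z')(6)), 7), Mul(149, -93)) = Add(Mul(Add(Mul(2, 6, Pow(Add(-3, 6), -1)), 0), 7), Mul(149, -93)) = Add(Mul(Add(Mul(2, 6, Pow(3, -1)), 0), 7), -13857) = Add(Mul(Add(Mul(2, 6, Rational(1, 3)), 0), 7), -13857) = Add(Mul(Add(4, 0), 7), -13857) = Add(Mul(4, 7), -13857) = Add(28, -13857) = -13829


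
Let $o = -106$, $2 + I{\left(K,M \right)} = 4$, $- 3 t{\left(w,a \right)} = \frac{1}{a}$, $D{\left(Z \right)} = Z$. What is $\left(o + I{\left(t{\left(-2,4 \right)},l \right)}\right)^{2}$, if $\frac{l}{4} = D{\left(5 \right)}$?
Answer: $10816$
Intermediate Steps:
$t{\left(w,a \right)} = - \frac{1}{3 a}$
$l = 20$ ($l = 4 \cdot 5 = 20$)
$I{\left(K,M \right)} = 2$ ($I{\left(K,M \right)} = -2 + 4 = 2$)
$\left(o + I{\left(t{\left(-2,4 \right)},l \right)}\right)^{2} = \left(-106 + 2\right)^{2} = \left(-104\right)^{2} = 10816$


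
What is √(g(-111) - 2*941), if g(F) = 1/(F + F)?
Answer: I*√92752710/222 ≈ 43.382*I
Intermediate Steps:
g(F) = 1/(2*F)
√(g(-111) - 2*941) = √((½)/(-111) - 2*941) = √((½)*(-1/111) - 1882) = √(-1/222 - 1882) = √(-417805/222) = I*√92752710/222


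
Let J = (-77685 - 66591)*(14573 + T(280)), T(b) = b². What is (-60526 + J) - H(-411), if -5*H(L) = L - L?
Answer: -13413833074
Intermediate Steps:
H(L) = 0 (H(L) = -(L - L)/5 = -⅕*0 = 0)
J = -13413772548 (J = (-77685 - 66591)*(14573 + 280²) = -144276*(14573 + 78400) = -144276*92973 = -13413772548)
(-60526 + J) - H(-411) = (-60526 - 13413772548) - 1*0 = -13413833074 + 0 = -13413833074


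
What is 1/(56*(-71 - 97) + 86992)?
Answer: 1/77584 ≈ 1.2889e-5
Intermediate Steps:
1/(56*(-71 - 97) + 86992) = 1/(56*(-168) + 86992) = 1/(-9408 + 86992) = 1/77584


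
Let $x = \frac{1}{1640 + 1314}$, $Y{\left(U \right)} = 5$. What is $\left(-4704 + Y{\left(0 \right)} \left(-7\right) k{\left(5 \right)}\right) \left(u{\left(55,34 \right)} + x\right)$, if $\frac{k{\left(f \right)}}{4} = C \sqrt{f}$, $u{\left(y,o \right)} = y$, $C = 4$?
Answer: $- \frac{54590256}{211} - \frac{6498840 \sqrt{5}}{211} \approx -3.2759 \cdot 10^{5}$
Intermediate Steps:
$k{\left(f \right)} = 16 \sqrt{f}$ ($k{\left(f \right)} = 4 \cdot 4 \sqrt{f} = 16 \sqrt{f}$)
$x = \frac{1}{2954} \approx 0.00033852$
$\left(-4704 + Y{\left(0 \right)} \left(-7\right) k{\left(5 \right)}\right) \left(u{\left(55,34 \right)} + x\right) = \left(-4704 + 5 \left(-7\right) 16 \sqrt{5}\right) \left(55 + \frac{1}{2954}\right) = \left(-4704 - 35 \cdot 16 \sqrt{5}\right) \frac{162471}{2954} = \left(-4704 - 560 \sqrt{5}\right) \frac{162471}{2954} = - \frac{54590256}{211} - \frac{6498840 \sqrt{5}}{211}$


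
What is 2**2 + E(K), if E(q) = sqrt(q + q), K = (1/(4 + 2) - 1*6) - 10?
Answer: 4 + I*sqrt(285)/3 ≈ 4.0 + 5.6273*I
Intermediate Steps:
K = -95/6 (K = (1/6 - 6) - 10 = -35/6 - 10 = -95/6 ≈ -15.833)
E(q) = sqrt(2)*sqrt(q) (E(q) = sqrt(2*q) = sqrt(2)*sqrt(q))
2**2 + E(K) = 2**2 + sqrt(2)*sqrt(-95/6) = 4 + sqrt(2)*(I*sqrt(570)/6) = 4 + I*sqrt(285)/3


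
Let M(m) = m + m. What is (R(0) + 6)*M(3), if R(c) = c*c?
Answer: 36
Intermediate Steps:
M(m) = 2*m
R(c) = c²
(R(0) + 6)*M(3) = (0² + 6)*(2*3) = (0 + 6)*6 = 6*6 = 36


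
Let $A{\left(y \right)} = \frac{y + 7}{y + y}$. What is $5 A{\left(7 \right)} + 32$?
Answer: $37$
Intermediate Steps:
$A{\left(y \right)} = \frac{7 + y}{2 y}$
$5 A{\left(7 \right)} + 32 = 5 \frac{7 + 7}{2 \cdot 7} + 32 = 5 \cdot \frac{1}{2} \cdot \frac{1}{7} \cdot 14 + 32 = 5 \cdot 1 + 32 = 5 + 32 = 37$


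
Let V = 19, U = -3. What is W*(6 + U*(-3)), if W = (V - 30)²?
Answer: 1815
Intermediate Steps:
W = 121 (W = (19 - 30)² = (-11)² = 121)
W*(6 + U*(-3)) = 121*(6 - 3*(-3)) = 121*(6 + 9) = 121*15 = 1815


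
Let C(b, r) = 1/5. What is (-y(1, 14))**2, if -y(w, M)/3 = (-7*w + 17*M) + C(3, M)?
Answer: 12027024/25 ≈ 4.8108e+5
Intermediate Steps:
C(b, r) = 1/5
y(w, M) = -3/5 - 51*M + 21*w (y(w, M) = -3*((-7*w + 17*M) + 1/5) = -3*(1/5 - 7*w + 17*M) = -3/5 - 51*M + 21*w)
(-y(1, 14))**2 = (-(-3/5 - 51*14 + 21*1))**2 = (-(-3/5 - 714 + 21))**2 = (-1*(-3468/5))**2 = (3468/5)**2 = 12027024/25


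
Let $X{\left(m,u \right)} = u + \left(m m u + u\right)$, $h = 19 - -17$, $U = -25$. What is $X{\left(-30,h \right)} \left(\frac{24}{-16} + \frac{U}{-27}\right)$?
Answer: $- \frac{55924}{3} \approx -18641.0$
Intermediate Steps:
$h = 36$ ($h = 19 + 17 = 36$)
$X{\left(m,u \right)} = 2 u + u m^{2}$ ($X{\left(m,u \right)} = u + \left(m^{2} u + u\right) = u + \left(u m^{2} + u\right) = u + \left(u + u m^{2}\right) = 2 u + u m^{2}$)
$X{\left(-30,h \right)} \left(\frac{24}{-16} + \frac{U}{-27}\right) = 36 \left(2 + \left(-30\right)^{2}\right) \left(\frac{24}{-16} - \frac{25}{-27}\right) = 36 \left(2 + 900\right) \left(24 \left(- \frac{1}{16}\right) - - \frac{25}{27}\right) = 36 \cdot 902 \left(- \frac{3}{2} + \frac{25}{27}\right) = 32472 \left(- \frac{31}{54}\right) = - \frac{55924}{3}$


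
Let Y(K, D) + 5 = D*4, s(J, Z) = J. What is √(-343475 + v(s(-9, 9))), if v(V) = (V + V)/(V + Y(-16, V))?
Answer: I*√8586866/5 ≈ 586.07*I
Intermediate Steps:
Y(K, D) = -5 + 4*D (Y(K, D) = -5 + D*4 = -5 + 4*D)
v(V) = 2*V/(-5 + 5*V) (v(V) = (V + V)/(V + (-5 + 4*V)) = (2*V)/(-5 + 5*V) = 2*V/(-5 + 5*V))
√(-343475 + v(s(-9, 9))) = √(-343475 + (⅖)*(-9)/(-1 - 9)) = √(-343475 + (⅖)*(-9)/(-10)) = √(-343475 + (⅖)*(-9)*(-⅒)) = √(-343475 + 9/25) = √(-8586866/25) = I*√8586866/5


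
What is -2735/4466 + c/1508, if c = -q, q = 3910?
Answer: -93045/29029 ≈ -3.2052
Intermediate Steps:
c = -3910 (c = -1*3910 = -3910)
-2735/4466 + c/1508 = -2735/4466 - 3910/1508 = -2735*1/4466 - 3910*1/1508 = -2735/4466 - 1955/754 = -93045/29029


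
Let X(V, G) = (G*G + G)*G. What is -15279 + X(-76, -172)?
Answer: -5074143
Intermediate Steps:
X(V, G) = G*(G + G²) (X(V, G) = (G² + G)*G = (G + G²)*G = G*(G + G²))
-15279 + X(-76, -172) = -15279 + (-172)²*(1 - 172) = -15279 + 29584*(-171) = -15279 - 5058864 = -5074143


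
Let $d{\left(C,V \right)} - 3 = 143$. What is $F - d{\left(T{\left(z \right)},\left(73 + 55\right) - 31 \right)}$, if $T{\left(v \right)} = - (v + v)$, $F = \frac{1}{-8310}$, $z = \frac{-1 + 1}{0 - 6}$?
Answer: $- \frac{1213261}{8310} \approx -146.0$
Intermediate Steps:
$z = 0$ ($z = \frac{0}{-6} = 0 \left(- \frac{1}{6}\right) = 0$)
$F = - \frac{1}{8310} \approx -0.00012034$
$T{\left(v \right)} = - 2 v$
$d{\left(C,V \right)} = 146$ ($d{\left(C,V \right)} = 3 + 143 = 146$)
$F - d{\left(T{\left(z \right)},\left(73 + 55\right) - 31 \right)} = - \frac{1}{8310} - 146 = - \frac{1213261}{8310}$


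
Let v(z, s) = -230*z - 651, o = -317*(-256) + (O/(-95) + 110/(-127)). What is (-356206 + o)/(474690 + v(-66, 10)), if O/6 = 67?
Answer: -3318588014/5902427235 ≈ -0.56224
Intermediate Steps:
O = 402 (O = 6*67 = 402)
o = 979037376/12065 (o = -317*(-256) + (402/(-95) + 110/(-127)) = 81152 + (402*(-1/95) + 110*(-1/127)) = 81152 + (-402/95 - 110/127) = 81152 - 61504/12065 = 979037376/12065 ≈ 81147.)
v(z, s) = -651 - 230*z
(-356206 + o)/(474690 + v(-66, 10)) = (-356206 + 979037376/12065)/(474690 + (-651 - 230*(-66))) = -3318588014/(12065*(474690 + (-651 + 15180))) = -3318588014/(12065*(474690 + 14529)) = -3318588014/12065/489219 = -3318588014/12065*1/489219 = -3318588014/5902427235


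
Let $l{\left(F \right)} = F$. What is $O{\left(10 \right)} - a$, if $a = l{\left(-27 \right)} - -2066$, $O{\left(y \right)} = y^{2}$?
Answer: $-1939$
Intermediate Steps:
$a = 2039$ ($a = -27 - -2066 = -27 + 2066 = 2039$)
$O{\left(10 \right)} - a = 10^{2} - 2039 = 100 - 2039 = -1939$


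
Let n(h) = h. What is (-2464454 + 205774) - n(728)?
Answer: -2259408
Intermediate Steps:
(-2464454 + 205774) - n(728) = (-2464454 + 205774) - 1*728 = -2258680 - 728 = -2259408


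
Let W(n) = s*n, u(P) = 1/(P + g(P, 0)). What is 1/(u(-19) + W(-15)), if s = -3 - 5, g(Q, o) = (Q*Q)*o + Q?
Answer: 38/4559 ≈ 0.0083352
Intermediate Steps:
g(Q, o) = Q + o*Q² (g(Q, o) = Q²*o + Q = o*Q² + Q = Q + o*Q²)
u(P) = 1/(2*P) (u(P) = 1/(P + P*(1 + P*0)) = 1/(P + P*(1 + 0)) = 1/(P + P*1) = 1/(P + P) = 1/(2*P))
s = -8
W(n) = -8*n
1/(u(-19) + W(-15)) = 1/((½)/(-19) - 8*(-15)) = 1/((½)*(-1/19) + 120) = 1/(-1/38 + 120) = 1/(4559/38) = 38/4559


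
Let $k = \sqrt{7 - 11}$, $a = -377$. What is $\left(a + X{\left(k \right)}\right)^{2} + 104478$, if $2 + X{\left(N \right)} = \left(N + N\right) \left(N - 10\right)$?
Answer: $252647 + 30960 i \approx 2.5265 \cdot 10^{5} + 30960.0 i$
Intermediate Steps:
$k = 2 i$ ($k = \sqrt{-4} = 2 i \approx 2.0 i$)
$X{\left(N \right)} = -2 + 2 N \left(-10 + N\right)$ ($X{\left(N \right)} = -2 + \left(N + N\right) \left(N - 10\right) = -2 + 2 N \left(-10 + N\right)$)
$\left(a + X{\left(k \right)}\right)^{2} + 104478 = \left(-377 - \left(2 + 8 + 20 \cdot 2 i\right)\right)^{2} + 104478 = \left(-377 - \left(10 + 40 i\right)\right)^{2} + 104478 = \left(-387 - 40 i\right)^{2} + 104478 = 104478 + \left(-387 - 40 i\right)^{2}$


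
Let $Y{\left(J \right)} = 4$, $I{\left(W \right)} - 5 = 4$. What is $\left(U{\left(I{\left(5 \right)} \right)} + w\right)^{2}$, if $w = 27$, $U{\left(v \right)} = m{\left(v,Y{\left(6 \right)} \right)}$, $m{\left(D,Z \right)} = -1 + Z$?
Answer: $900$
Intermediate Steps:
$I{\left(W \right)} = 9$ ($I{\left(W \right)} = 5 + 4 = 9$)
$U{\left(v \right)} = 3$ ($U{\left(v \right)} = -1 + 4 = 3$)
$\left(U{\left(I{\left(5 \right)} \right)} + w\right)^{2} = \left(3 + 27\right)^{2} = 30^{2} = 900$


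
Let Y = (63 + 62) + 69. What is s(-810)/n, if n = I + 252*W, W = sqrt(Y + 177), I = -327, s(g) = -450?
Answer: -3270/521179 - 2520*sqrt(371)/521179 ≈ -0.099407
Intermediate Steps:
Y = 194 (Y = 125 + 69 = 194)
W = sqrt(371) (W = sqrt(194 + 177) = sqrt(371) ≈ 19.261)
n = -327 + 252*sqrt(371) ≈ 4526.9
s(-810)/n = -450/(-327 + 252*sqrt(371))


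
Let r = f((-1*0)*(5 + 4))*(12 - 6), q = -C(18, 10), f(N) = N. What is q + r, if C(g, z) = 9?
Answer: -9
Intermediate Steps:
q = -9 (q = -1*9 = -9)
r = 0 (r = ((-1*0)*(5 + 4))*(12 - 6) = (0*9)*6 = 0*6 = 0)
q + r = -9 + 0 = -9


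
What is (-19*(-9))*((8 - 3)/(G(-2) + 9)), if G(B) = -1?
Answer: 855/8 ≈ 106.88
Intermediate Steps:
(-19*(-9))*((8 - 3)/(G(-2) + 9)) = (-19*(-9))*((8 - 3)/(-1 + 9)) = 171*(5/8) = 855/8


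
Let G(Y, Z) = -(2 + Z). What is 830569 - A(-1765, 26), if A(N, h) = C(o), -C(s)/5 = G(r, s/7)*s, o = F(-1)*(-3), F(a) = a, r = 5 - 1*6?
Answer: 5813728/7 ≈ 8.3053e+5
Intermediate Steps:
r = -1 (r = 5 - 6 = -1)
o = 3 (o = -1*(-3) = 3)
G(Y, Z) = -2 - Z
C(s) = -5*s*(-2 - s/7) (C(s) = -5*(-2 - s/7)*s = -5*s*(-2 - s/7))
A(N, h) = 255/7 (A(N, h) = (5/7)*3*(14 + 3) = (5/7)*3*17 = 255/7)
830569 - A(-1765, 26) = 830569 - 1*255/7 = 830569 - 255/7 = 5813728/7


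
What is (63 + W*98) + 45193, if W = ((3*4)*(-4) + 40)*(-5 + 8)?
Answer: 42904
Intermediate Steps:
W = -24 (W = (12*(-4) + 40)*3 = (-48 + 40)*3 = -8*3 = -24)
(63 + W*98) + 45193 = (63 - 24*98) + 45193 = (63 - 2352) + 45193 = -2289 + 45193 = 42904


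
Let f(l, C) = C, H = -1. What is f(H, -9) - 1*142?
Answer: -151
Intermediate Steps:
f(H, -9) - 1*142 = -9 - 1*142 = -9 - 142 = -151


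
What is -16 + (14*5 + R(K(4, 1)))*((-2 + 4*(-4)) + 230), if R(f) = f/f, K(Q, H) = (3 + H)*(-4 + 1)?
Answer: 15036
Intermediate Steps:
K(Q, H) = -9 - 3*H (K(Q, H) = (3 + H)*(-3) = -9 - 3*H)
R(f) = 1
-16 + (14*5 + R(K(4, 1)))*((-2 + 4*(-4)) + 230) = -16 + (14*5 + 1)*((-2 + 4*(-4)) + 230) = -16 + (70 + 1)*((-2 - 16) + 230) = -16 + 71*(-18 + 230) = -16 + 71*212 = -16 + 15052 = 15036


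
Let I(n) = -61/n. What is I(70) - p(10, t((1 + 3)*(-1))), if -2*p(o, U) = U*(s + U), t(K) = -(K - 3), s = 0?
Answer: 827/35 ≈ 23.629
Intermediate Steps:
t(K) = 3 - K (t(K) = -(-3 + K) = 3 - K)
p(o, U) = -U²/2 (p(o, U) = -U*(0 + U)/2 = -U*U/2 = -U²/2)
I(70) - p(10, t((1 + 3)*(-1))) = -61/70 - (-1)*(3 - (1 + 3)*(-1))²/2 = -61*1/70 - (-1)*(3 - 4*(-1))²/2 = -61/70 - (-1)*(3 - 1*(-4))²/2 = -61/70 - (-1)*(3 + 4)²/2 = -61/70 - (-1)*7²/2 = -61/70 - (-1)*49/2 = -61/70 - 1*(-49/2) = -61/70 + 49/2 = 827/35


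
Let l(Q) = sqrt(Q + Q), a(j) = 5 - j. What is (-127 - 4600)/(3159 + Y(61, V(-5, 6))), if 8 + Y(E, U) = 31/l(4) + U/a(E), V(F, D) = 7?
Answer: -953227912/635385161 + 2344592*sqrt(2)/635385161 ≈ -1.4950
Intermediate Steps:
l(Q) = sqrt(2)*sqrt(Q) (l(Q) = sqrt(2*Q) = sqrt(2)*sqrt(Q))
Y(E, U) = -8 + 31*sqrt(2)/4 + U/(5 - E) (Y(E, U) = -8 + (31/((sqrt(2)*sqrt(4))) + U/(5 - E)) = -8 + (31/((sqrt(2)*2)) + U/(5 - E)) = -8 + (31/((2*sqrt(2))) + U/(5 - E)) = -8 + (31*(sqrt(2)/4) + U/(5 - E)) = -8 + (31*sqrt(2)/4 + U/(5 - E)) = -8 + 31*sqrt(2)/4 + U/(5 - E))
(-127 - 4600)/(3159 + Y(61, V(-5, 6))) = (-127 - 4600)/(3159 + (-1*7 + (-32 + 31*sqrt(2))*(-5 + 61)/4)/(-5 + 61)) = -4727/(3159 + (-7 + (1/4)*(-32 + 31*sqrt(2))*56)/56) = -4727/(3159 + (-7 + (-448 + 434*sqrt(2)))/56) = -4727/(3159 + (-455 + 434*sqrt(2))/56) = -4727/(3159 + (-65/8 + 31*sqrt(2)/4)) = -4727/(25207/8 + 31*sqrt(2)/4)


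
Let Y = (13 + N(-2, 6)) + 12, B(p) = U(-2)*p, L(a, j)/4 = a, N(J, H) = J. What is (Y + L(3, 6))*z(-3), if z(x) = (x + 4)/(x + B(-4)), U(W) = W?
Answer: 7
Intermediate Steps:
L(a, j) = 4*a
B(p) = -2*p
Y = 23 (Y = (13 - 2) + 12 = 11 + 12 = 23)
z(x) = (4 + x)/(8 + x) (z(x) = (x + 4)/(x - 2*(-4)) = (4 + x)/(x + 8) = (4 + x)/(8 + x))
(Y + L(3, 6))*z(-3) = (23 + 4*3)*((4 - 3)/(8 - 3)) = (23 + 12)*(1/5) = 35*((⅕)*1) = 35*(⅕) = 7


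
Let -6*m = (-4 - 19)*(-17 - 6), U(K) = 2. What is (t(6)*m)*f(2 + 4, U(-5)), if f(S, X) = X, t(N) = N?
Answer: -1058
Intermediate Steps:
m = -529/6 (m = -(-4 - 19)*(-17 - 6)/6 = -(-23)*(-23)/6 = -⅙*529 = -529/6 ≈ -88.167)
(t(6)*m)*f(2 + 4, U(-5)) = (6*(-529/6))*2 = -529*2 = -1058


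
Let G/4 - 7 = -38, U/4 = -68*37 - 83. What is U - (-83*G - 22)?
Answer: -20666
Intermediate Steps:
U = -10396 (U = 4*(-68*37 - 83) = 4*(-2516 - 83) = 4*(-2599) = -10396)
G = -124 (G = 28 + 4*(-38) = 28 - 152 = -124)
U - (-83*G - 22) = -10396 - (-83*(-124) - 22) = -10396 - (10292 - 22) = -10396 - 1*10270 = -10396 - 10270 = -20666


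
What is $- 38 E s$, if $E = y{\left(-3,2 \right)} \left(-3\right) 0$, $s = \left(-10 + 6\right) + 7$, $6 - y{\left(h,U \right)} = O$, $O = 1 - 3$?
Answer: $0$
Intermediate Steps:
$O = -2$ ($O = 1 - 3 = -2$)
$y{\left(h,U \right)} = 8$ ($y{\left(h,U \right)} = 6 - -2 = 6 + 2 = 8$)
$s = 3$ ($s = -4 + 7 = 3$)
$E = 0$ ($E = 8 \left(-3\right) 0 = \left(-24\right) 0 = 0$)
$- 38 E s = \left(-38\right) 0 \cdot 3 = 0 \cdot 3 = 0$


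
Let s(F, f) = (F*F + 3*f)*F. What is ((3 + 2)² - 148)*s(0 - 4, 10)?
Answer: 22632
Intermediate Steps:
s(F, f) = F*(F² + 3*f) (s(F, f) = (F² + 3*f)*F = F*(F² + 3*f))
((3 + 2)² - 148)*s(0 - 4, 10) = ((3 + 2)² - 148)*((0 - 4)*((0 - 4)² + 3*10)) = (5² - 148)*(-4*((-4)² + 30)) = (25 - 148)*(-4*(16 + 30)) = -(-492)*46 = -123*(-184) = 22632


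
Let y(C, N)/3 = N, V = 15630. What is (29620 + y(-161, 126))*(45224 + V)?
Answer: 1825498292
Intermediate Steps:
y(C, N) = 3*N
(29620 + y(-161, 126))*(45224 + V) = (29620 + 3*126)*(45224 + 15630) = (29620 + 378)*60854 = 29998*60854 = 1825498292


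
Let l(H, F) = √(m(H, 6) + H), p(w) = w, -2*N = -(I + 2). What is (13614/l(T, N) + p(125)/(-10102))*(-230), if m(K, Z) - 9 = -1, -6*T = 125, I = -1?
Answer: 14375/5051 + 3131220*I*√462/77 ≈ 2.846 + 8.7407e+5*I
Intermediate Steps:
T = -125/6 (T = -⅙*125 = -125/6 ≈ -20.833)
m(K, Z) = 8 (m(K, Z) = 9 - 1 = 8)
N = ½ (N = -(-1)*(-1 + 2)/2 = -(-1)/2 = -½*(-1) = ½ ≈ 0.50000)
l(H, F) = √(8 + H)
(13614/l(T, N) + p(125)/(-10102))*(-230) = (13614/(√(8 - 125/6)) + 125/(-10102))*(-230) = (13614/(√(-77/6)) + 125*(-1/10102))*(-230) = (13614/((I*√462/6)) - 125/10102)*(-230) = (13614*(-I*√462/77) - 125/10102)*(-230) = (-13614*I*√462/77 - 125/10102)*(-230) = (-125/10102 - 13614*I*√462/77)*(-230) = 14375/5051 + 3131220*I*√462/77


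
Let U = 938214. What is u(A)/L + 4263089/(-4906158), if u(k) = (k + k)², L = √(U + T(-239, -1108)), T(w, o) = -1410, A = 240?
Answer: -4263089/4906158 + 38400*√234201/78067 ≈ 237.18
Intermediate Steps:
L = 2*√234201 (L = √(938214 - 1410) = √936804 = 2*√234201 ≈ 967.89)
u(k) = 4*k² (u(k) = (2*k)² = 4*k²)
u(A)/L + 4263089/(-4906158) = (4*240²)/((2*√234201)) + 4263089/(-4906158) = (4*57600)*(√234201/468402) + 4263089*(-1/4906158) = 230400*(√234201/468402) - 4263089/4906158 = 38400*√234201/78067 - 4263089/4906158 = -4263089/4906158 + 38400*√234201/78067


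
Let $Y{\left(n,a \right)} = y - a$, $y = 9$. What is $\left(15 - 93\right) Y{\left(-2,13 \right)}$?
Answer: $312$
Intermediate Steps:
$Y{\left(n,a \right)} = 9 - a$
$\left(15 - 93\right) Y{\left(-2,13 \right)} = \left(15 - 93\right) \left(9 - 13\right) = - 78 \left(9 - 13\right) = \left(-78\right) \left(-4\right) = 312$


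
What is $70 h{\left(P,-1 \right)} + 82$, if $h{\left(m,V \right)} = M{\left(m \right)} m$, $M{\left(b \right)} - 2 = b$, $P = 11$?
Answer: $10092$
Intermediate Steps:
$M{\left(b \right)} = 2 + b$
$h{\left(m,V \right)} = m \left(2 + m\right)$ ($h{\left(m,V \right)} = \left(2 + m\right) m = m \left(2 + m\right)$)
$70 h{\left(P,-1 \right)} + 82 = 70 \cdot 11 \left(2 + 11\right) + 82 = 70 \cdot 11 \cdot 13 + 82 = 70 \cdot 143 + 82 = 10010 + 82 = 10092$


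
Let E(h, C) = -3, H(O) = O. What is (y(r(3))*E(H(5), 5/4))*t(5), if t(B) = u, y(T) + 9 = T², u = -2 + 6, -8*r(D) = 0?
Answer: 108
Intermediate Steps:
r(D) = 0 (r(D) = -⅛*0 = 0)
u = 4
y(T) = -9 + T²
t(B) = 4
(y(r(3))*E(H(5), 5/4))*t(5) = ((-9 + 0²)*(-3))*4 = ((-9 + 0)*(-3))*4 = -9*(-3)*4 = 27*4 = 108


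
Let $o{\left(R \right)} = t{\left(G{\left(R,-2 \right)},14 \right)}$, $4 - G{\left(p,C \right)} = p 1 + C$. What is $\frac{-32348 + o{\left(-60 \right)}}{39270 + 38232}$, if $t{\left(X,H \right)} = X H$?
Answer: $- \frac{15712}{38751} \approx -0.40546$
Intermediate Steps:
$G{\left(p,C \right)} = 4 - C - p$ ($G{\left(p,C \right)} = 4 - \left(p 1 + C\right) = 4 - \left(p + C\right) = 4 - \left(C + p\right) = 4 - C - p$)
$t{\left(X,H \right)} = H X$
$o{\left(R \right)} = 84 - 14 R$ ($o{\left(R \right)} = 14 \left(4 - -2 - R\right) = 14 \left(4 + 2 - R\right) = 14 \left(6 - R\right) = 84 - 14 R$)
$\frac{-32348 + o{\left(-60 \right)}}{39270 + 38232} = \frac{-32348 + \left(84 - -840\right)}{39270 + 38232} = \frac{-32348 + \left(84 + 840\right)}{77502} = \left(-32348 + 924\right) \frac{1}{77502} = \left(-31424\right) \frac{1}{77502} = - \frac{15712}{38751}$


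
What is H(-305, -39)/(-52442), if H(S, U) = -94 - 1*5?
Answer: 99/52442 ≈ 0.0018878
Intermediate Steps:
H(S, U) = -99 (H(S, U) = -94 - 5 = -99)
H(-305, -39)/(-52442) = -99/(-52442) = -99*(-1/52442) = 99/52442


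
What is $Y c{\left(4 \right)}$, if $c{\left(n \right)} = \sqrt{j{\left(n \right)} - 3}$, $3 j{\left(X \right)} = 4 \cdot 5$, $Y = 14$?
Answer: $\frac{14 \sqrt{33}}{3} \approx 26.808$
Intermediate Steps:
$j{\left(X \right)} = \frac{20}{3}$ ($j{\left(X \right)} = \frac{4 \cdot 5}{3} = \frac{1}{3} \cdot 20 = \frac{20}{3}$)
$c{\left(n \right)} = \frac{\sqrt{33}}{3}$ ($c{\left(n \right)} = \sqrt{\frac{20}{3} - 3} = \sqrt{\frac{11}{3}} = \frac{\sqrt{33}}{3}$)
$Y c{\left(4 \right)} = 14 \frac{\sqrt{33}}{3} = \frac{14 \sqrt{33}}{3}$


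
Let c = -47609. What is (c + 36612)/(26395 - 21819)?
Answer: -10997/4576 ≈ -2.4032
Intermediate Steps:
(c + 36612)/(26395 - 21819) = (-47609 + 36612)/(26395 - 21819) = -10997/4576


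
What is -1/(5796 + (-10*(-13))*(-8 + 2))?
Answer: -1/5016 ≈ -0.00019936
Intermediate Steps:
-1/(5796 + (-10*(-13))*(-8 + 2)) = -1/(5796 + 130*(-6)) = -1/(5796 - 780) = -1/5016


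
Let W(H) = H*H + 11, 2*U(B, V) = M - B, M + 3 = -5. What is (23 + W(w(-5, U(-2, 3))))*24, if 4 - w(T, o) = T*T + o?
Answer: 8592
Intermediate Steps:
M = -8 (M = -3 - 5 = -8)
U(B, V) = -4 - B/2 (U(B, V) = (-8 - B)/2 = -4 - B/2)
w(T, o) = 4 - o - T² (w(T, o) = 4 - (T*T + o) = 4 - (T² + o) = 4 - (o + T²) = 4 + (-o - T²) = 4 - o - T²)
W(H) = 11 + H² (W(H) = H² + 11 = 11 + H²)
(23 + W(w(-5, U(-2, 3))))*24 = (23 + (11 + (4 - (-4 - ½*(-2)) - 1*(-5)²)²))*24 = (23 + (11 + (4 - (-4 + 1) - 1*25)²))*24 = (23 + (11 + (4 - 1*(-3) - 25)²))*24 = (23 + (11 + (4 + 3 - 25)²))*24 = (23 + (11 + (-18)²))*24 = (23 + (11 + 324))*24 = (23 + 335)*24 = 358*24 = 8592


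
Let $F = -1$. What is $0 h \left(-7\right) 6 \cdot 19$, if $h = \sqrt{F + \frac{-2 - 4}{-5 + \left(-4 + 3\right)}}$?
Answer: $0$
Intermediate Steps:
$h = 0$ ($h = \sqrt{-1 + \frac{-2 - 4}{-5 + \left(-4 + 3\right)}} = \sqrt{-1 - \frac{6}{-5 - 1}} = \sqrt{-1 - \frac{6}{-6}} = \sqrt{-1 - -1} = \sqrt{-1 + 1} = \sqrt{0} = 0$)
$0 h \left(-7\right) 6 \cdot 19 = 0 \cdot 0 \left(-7\right) 6 \cdot 19 = 0 \left(\left(-42\right) 19\right) = 0 \left(-798\right) = 0$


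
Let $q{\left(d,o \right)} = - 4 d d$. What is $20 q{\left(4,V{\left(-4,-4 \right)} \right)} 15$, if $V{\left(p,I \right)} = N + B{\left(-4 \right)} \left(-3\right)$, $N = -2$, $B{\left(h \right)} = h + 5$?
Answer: $-19200$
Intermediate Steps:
$B{\left(h \right)} = 5 + h$
$V{\left(p,I \right)} = -5$ ($V{\left(p,I \right)} = -2 + \left(5 - 4\right) \left(-3\right) = -2 + 1 \left(-3\right) = -2 - 3 = -5$)
$q{\left(d,o \right)} = - 4 d^{2}$
$20 q{\left(4,V{\left(-4,-4 \right)} \right)} 15 = 20 \left(- 4 \cdot 4^{2}\right) 15 = 20 \left(\left(-4\right) 16\right) 15 = 20 \left(-64\right) 15 = \left(-1280\right) 15 = -19200$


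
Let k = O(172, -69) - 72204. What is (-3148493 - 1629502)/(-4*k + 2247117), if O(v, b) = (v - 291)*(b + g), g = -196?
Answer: -4777995/2409793 ≈ -1.9827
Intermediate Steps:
O(v, b) = (-291 + v)*(-196 + b) (O(v, b) = (v - 291)*(b - 196) = (-291 + v)*(-196 + b))
k = -40669 (k = (57036 - 291*(-69) - 196*172 - 69*172) - 72204 = (57036 + 20079 - 33712 - 11868) - 72204 = 31535 - 72204 = -40669)
(-3148493 - 1629502)/(-4*k + 2247117) = (-3148493 - 1629502)/(-4*(-40669) + 2247117) = -4777995/(162676 + 2247117) = -4777995/2409793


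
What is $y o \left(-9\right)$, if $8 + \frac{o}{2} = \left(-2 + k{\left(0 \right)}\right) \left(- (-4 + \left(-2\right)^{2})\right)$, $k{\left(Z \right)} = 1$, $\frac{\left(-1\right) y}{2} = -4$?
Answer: $1152$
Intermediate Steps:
$y = 8$ ($y = \left(-2\right) \left(-4\right) = 8$)
$o = -16$ ($o = -16 + 2 \left(-2 + 1\right) \left(- (-4 + \left(-2\right)^{2})\right) = -16 + 2 \left(- \left(-1\right) \left(-4 + 4\right)\right) = -16 + 2 \left(- \left(-1\right) 0\right) = -16 + 2 \left(\left(-1\right) 0\right) = -16 + 2 \cdot 0 = -16 + 0 = -16$)
$y o \left(-9\right) = 8 \left(-16\right) \left(-9\right) = \left(-128\right) \left(-9\right) = 1152$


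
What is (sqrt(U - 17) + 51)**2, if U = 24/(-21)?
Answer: (357 + I*sqrt(889))**2/49 ≈ 2582.9 + 434.46*I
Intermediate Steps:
U = -8/7 (U = 24*(-1/21) = -8/7 ≈ -1.1429)
(sqrt(U - 17) + 51)**2 = (sqrt(-8/7 - 17) + 51)**2 = (sqrt(-127/7) + 51)**2 = (I*sqrt(889)/7 + 51)**2 = (51 + I*sqrt(889)/7)**2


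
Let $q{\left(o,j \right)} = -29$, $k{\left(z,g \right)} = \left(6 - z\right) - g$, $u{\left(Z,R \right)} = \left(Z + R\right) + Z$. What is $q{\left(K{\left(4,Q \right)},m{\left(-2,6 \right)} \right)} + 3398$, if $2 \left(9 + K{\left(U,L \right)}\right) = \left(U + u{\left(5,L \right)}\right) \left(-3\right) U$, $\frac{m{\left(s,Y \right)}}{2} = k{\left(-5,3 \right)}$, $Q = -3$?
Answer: $3369$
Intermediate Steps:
$u{\left(Z,R \right)} = R + 2 Z$ ($u{\left(Z,R \right)} = \left(R + Z\right) + Z = R + 2 Z$)
$k{\left(z,g \right)} = 6 - g - z$
$m{\left(s,Y \right)} = 16$ ($m{\left(s,Y \right)} = 2 \left(6 - 3 - -5\right) = 2 \left(6 - 3 + 5\right) = 2 \cdot 8 = 16$)
$K{\left(U,L \right)} = -9 + \frac{U \left(-30 - 3 L - 3 U\right)}{2}$ ($K{\left(U,L \right)} = -9 + \frac{\left(U + \left(L + 2 \cdot 5\right)\right) \left(-3\right) U}{2} = -9 + \frac{\left(U + \left(L + 10\right)\right) \left(-3\right) U}{2} = -9 + \frac{\left(U + \left(10 + L\right)\right) \left(-3\right) U}{2} = -9 + \frac{\left(10 + L + U\right) \left(-3\right) U}{2} = -9 + \frac{\left(-30 - 3 L - 3 U\right) U}{2} = -9 + \frac{U \left(-30 - 3 L - 3 U\right)}{2}$)
$q{\left(K{\left(4,Q \right)},m{\left(-2,6 \right)} \right)} + 3398 = -29 + 3398 = 3369$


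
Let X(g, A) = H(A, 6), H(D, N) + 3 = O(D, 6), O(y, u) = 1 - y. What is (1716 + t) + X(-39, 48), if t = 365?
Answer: 2031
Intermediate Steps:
H(D, N) = -2 - D (H(D, N) = -3 + (1 - D) = -2 - D)
X(g, A) = -2 - A
(1716 + t) + X(-39, 48) = (1716 + 365) + (-2 - 1*48) = 2081 + (-2 - 48) = 2081 - 50 = 2031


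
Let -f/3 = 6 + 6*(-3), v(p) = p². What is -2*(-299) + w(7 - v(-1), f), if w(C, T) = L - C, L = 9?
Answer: 601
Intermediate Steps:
f = 36 (f = -3*(6 + 6*(-3)) = -3*(6 - 18) = -3*(-12) = 36)
w(C, T) = 9 - C
-2*(-299) + w(7 - v(-1), f) = -2*(-299) + (9 - (7 - 1*(-1)²)) = 598 + (9 - (7 - 1*1)) = 598 + (9 - (7 - 1)) = 598 + (9 - 1*6) = 598 + (9 - 6) = 598 + 3 = 601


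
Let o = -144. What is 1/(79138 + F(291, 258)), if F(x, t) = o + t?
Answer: 1/79252 ≈ 1.2618e-5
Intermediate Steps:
F(x, t) = -144 + t
1/(79138 + F(291, 258)) = 1/(79138 + (-144 + 258)) = 1/(79138 + 114) = 1/79252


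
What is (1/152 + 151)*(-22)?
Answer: -252483/76 ≈ -3322.1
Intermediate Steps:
(1/152 + 151)*(-22) = (22953/152)*(-22) = -252483/76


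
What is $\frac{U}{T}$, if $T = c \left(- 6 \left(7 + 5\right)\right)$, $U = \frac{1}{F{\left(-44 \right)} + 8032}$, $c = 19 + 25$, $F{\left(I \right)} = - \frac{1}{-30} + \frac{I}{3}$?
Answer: $- \frac{5}{126995088} \approx -3.9372 \cdot 10^{-8}$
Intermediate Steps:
$F{\left(I \right)} = \frac{1}{30} + \frac{I}{3}$ ($F{\left(I \right)} = \left(-1\right) \left(- \frac{1}{30}\right) + I \frac{1}{3} = \frac{1}{30} + \frac{I}{3}$)
$c = 44$
$U = \frac{30}{240521}$ ($U = \frac{1}{\left(\frac{1}{30} + \frac{1}{3} \left(-44\right)\right) + 8032} = \frac{1}{\left(\frac{1}{30} - \frac{44}{3}\right) + 8032} = \frac{1}{- \frac{439}{30} + 8032} = \frac{1}{\frac{240521}{30}} = \frac{30}{240521} \approx 0.00012473$)
$T = -3168$ ($T = 44 \left(- 6 \left(7 + 5\right)\right) = 44 \left(\left(-6\right) 12\right) = 44 \left(-72\right) = -3168$)
$\frac{U}{T} = \frac{30}{240521 \left(-3168\right)} = \frac{30}{240521} \left(- \frac{1}{3168}\right) = - \frac{5}{126995088}$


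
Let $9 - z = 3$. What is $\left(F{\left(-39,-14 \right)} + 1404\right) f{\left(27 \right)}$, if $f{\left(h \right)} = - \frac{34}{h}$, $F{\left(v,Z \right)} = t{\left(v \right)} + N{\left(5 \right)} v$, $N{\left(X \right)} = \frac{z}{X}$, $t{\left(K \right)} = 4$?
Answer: $- \frac{231404}{135} \approx -1714.1$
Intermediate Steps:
$z = 6$ ($z = 9 - 3 = 6$)
$N{\left(X \right)} = \frac{6}{X}$
$F{\left(v,Z \right)} = 4 + \frac{6 v}{5}$ ($F{\left(v,Z \right)} = 4 + \frac{6}{5} v = 4 + 6 \cdot \frac{1}{5} v = 4 + \frac{6 v}{5}$)
$\left(F{\left(-39,-14 \right)} + 1404\right) f{\left(27 \right)} = \left(\left(4 + \frac{6}{5} \left(-39\right)\right) + 1404\right) \left(- \frac{34}{27}\right) = \left(\left(4 - \frac{234}{5}\right) + 1404\right) \left(\left(-34\right) \frac{1}{27}\right) = \left(- \frac{214}{5} + 1404\right) \left(- \frac{34}{27}\right) = \frac{6806}{5} \left(- \frac{34}{27}\right) = - \frac{231404}{135}$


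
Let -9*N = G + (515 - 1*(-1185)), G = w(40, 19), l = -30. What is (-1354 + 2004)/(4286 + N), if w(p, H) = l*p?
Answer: 2925/19037 ≈ 0.15365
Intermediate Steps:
w(p, H) = -30*p
G = -1200 (G = -30*40 = -1200)
N = -500/9 (N = -(-1200 + (515 - 1*(-1185)))/9 = -(-1200 + (515 + 1185))/9 = -(-1200 + 1700)/9 = -1/9*500 = -500/9 ≈ -55.556)
(-1354 + 2004)/(4286 + N) = (-1354 + 2004)/(4286 - 500/9) = 650/(38074/9) = 650*(9/38074) = 2925/19037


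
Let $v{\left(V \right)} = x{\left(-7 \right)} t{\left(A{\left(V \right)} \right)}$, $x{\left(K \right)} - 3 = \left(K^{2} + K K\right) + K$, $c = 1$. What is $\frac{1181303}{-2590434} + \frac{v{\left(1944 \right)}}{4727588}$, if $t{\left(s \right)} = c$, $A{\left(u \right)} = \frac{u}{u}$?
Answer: $- \frac{698058798296}{1530813086649} \approx -0.45601$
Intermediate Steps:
$A{\left(u \right)} = 1$
$t{\left(s \right)} = 1$
$x{\left(K \right)} = 3 + K + 2 K^{2}$ ($x{\left(K \right)} = 3 + \left(\left(K^{2} + K K\right) + K\right) = 3 + \left(\left(K^{2} + K^{2}\right) + K\right) = 3 + \left(2 K^{2} + K\right) = 3 + \left(K + 2 K^{2}\right) = 3 + K + 2 K^{2}$)
$v{\left(V \right)} = 94$ ($v{\left(V \right)} = \left(3 - 7 + 2 \left(-7\right)^{2}\right) 1 = \left(3 - 7 + 2 \cdot 49\right) 1 = \left(3 - 7 + 98\right) 1 = 94 \cdot 1 = 94$)
$\frac{1181303}{-2590434} + \frac{v{\left(1944 \right)}}{4727588} = \frac{1181303}{-2590434} + \frac{94}{4727588} = 1181303 \left(- \frac{1}{2590434}\right) + 94 \cdot \frac{1}{4727588} = - \frac{1181303}{2590434} + \frac{47}{2363794} = - \frac{698058798296}{1530813086649}$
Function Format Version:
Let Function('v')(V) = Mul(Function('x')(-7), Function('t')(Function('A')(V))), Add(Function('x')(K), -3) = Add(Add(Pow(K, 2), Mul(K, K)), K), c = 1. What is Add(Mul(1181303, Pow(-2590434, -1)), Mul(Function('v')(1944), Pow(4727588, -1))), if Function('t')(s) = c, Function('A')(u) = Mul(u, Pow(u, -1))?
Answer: Rational(-698058798296, 1530813086649) ≈ -0.45601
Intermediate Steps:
Function('A')(u) = 1
Function('t')(s) = 1
Function('x')(K) = Add(3, K, Mul(2, Pow(K, 2))) (Function('x')(K) = Add(3, Add(Add(Pow(K, 2), Mul(K, K)), K)) = Add(3, Add(Add(Pow(K, 2), Pow(K, 2)), K)) = Add(3, Add(Mul(2, Pow(K, 2)), K)) = Add(3, Add(K, Mul(2, Pow(K, 2)))) = Add(3, K, Mul(2, Pow(K, 2))))
Function('v')(V) = 94 (Function('v')(V) = Mul(Add(3, -7, Mul(2, Pow(-7, 2))), 1) = Mul(Add(3, -7, Mul(2, 49)), 1) = Mul(Add(3, -7, 98), 1) = Mul(94, 1) = 94)
Add(Mul(1181303, Pow(-2590434, -1)), Mul(Function('v')(1944), Pow(4727588, -1))) = Add(Mul(1181303, Pow(-2590434, -1)), Mul(94, Pow(4727588, -1))) = Add(Mul(1181303, Rational(-1, 2590434)), Mul(94, Rational(1, 4727588))) = Add(Rational(-1181303, 2590434), Rational(47, 2363794)) = Rational(-698058798296, 1530813086649)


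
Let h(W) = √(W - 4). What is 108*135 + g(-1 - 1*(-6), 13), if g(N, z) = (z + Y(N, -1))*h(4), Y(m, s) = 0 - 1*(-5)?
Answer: 14580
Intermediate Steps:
Y(m, s) = 5 (Y(m, s) = 0 + 5 = 5)
h(W) = √(-4 + W)
g(N, z) = 0 (g(N, z) = (z + 5)*√(-4 + 4) = (5 + z)*√0 = (5 + z)*0 = 0)
108*135 + g(-1 - 1*(-6), 13) = 108*135 + 0 = 14580 + 0 = 14580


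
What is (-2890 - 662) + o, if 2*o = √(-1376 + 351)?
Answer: -3552 + 5*I*√41/2 ≈ -3552.0 + 16.008*I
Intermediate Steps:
o = 5*I*√41/2 (o = √(-1376 + 351)/2 = √(-1025)/2 = (5*I*√41)/2 = 5*I*√41/2 ≈ 16.008*I)
(-2890 - 662) + o = (-2890 - 662) + 5*I*√41/2 = -3552 + 5*I*√41/2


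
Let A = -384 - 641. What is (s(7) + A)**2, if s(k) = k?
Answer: 1036324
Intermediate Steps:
A = -1025
(s(7) + A)**2 = (7 - 1025)**2 = (-1018)**2 = 1036324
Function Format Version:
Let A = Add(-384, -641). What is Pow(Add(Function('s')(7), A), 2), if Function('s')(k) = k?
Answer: 1036324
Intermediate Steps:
A = -1025
Pow(Add(Function('s')(7), A), 2) = Pow(Add(7, -1025), 2) = Pow(-1018, 2) = 1036324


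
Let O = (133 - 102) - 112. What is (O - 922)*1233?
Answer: -1236699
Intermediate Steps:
O = -81 (O = 31 - 112 = -81)
(O - 922)*1233 = (-81 - 922)*1233 = -1003*1233 = -1236699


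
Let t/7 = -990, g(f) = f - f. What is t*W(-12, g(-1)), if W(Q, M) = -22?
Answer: 152460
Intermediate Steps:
g(f) = 0
t = -6930 (t = 7*(-990) = -6930)
t*W(-12, g(-1)) = -6930*(-22) = 152460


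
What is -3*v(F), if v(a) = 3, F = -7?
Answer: -9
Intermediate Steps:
-3*v(F) = -3*3 = -9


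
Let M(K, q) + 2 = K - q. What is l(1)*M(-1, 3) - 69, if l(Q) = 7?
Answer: -111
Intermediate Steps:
M(K, q) = -2 + K - q (M(K, q) = -2 + (K - q) = -2 + K - q)
l(1)*M(-1, 3) - 69 = 7*(-2 - 1 - 1*3) - 69 = 7*(-2 - 1 - 3) - 69 = 7*(-6) - 69 = -42 - 69 = -111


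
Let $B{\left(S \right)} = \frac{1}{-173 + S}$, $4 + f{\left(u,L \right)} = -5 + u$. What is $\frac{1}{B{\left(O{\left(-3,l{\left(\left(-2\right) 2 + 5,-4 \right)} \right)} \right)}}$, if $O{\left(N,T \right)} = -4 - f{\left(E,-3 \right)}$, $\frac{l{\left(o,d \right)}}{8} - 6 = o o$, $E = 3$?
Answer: $-171$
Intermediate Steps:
$f{\left(u,L \right)} = -9 + u$ ($f{\left(u,L \right)} = -4 + \left(-5 + u\right) = -9 + u$)
$l{\left(o,d \right)} = 48 + 8 o^{2}$ ($l{\left(o,d \right)} = 48 + 8 o o = 48 + 8 o^{2}$)
$O{\left(N,T \right)} = 2$ ($O{\left(N,T \right)} = -4 - \left(-9 + 3\right) = -4 - -6 = -4 + 6 = 2$)
$\frac{1}{B{\left(O{\left(-3,l{\left(\left(-2\right) 2 + 5,-4 \right)} \right)} \right)}} = \frac{1}{\frac{1}{-173 + 2}} = \frac{1}{\frac{1}{-171}} = \frac{1}{- \frac{1}{171}} = -171$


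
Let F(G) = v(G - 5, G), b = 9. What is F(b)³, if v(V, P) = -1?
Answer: -1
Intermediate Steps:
F(G) = -1
F(b)³ = (-1)³ = -1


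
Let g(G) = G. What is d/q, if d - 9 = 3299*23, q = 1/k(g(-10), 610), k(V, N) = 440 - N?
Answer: -12900620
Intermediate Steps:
q = -1/170 (q = 1/(440 - 1*610) = 1/(440 - 610) = 1/(-170) = -1/170 ≈ -0.0058824)
d = 75886 (d = 9 + 3299*23 = 9 + 75877 = 75886)
d/q = 75886/(-1/170) = 75886*(-170) = -12900620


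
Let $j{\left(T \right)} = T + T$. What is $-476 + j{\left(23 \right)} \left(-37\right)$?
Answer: $-2178$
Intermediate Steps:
$j{\left(T \right)} = 2 T$
$-476 + j{\left(23 \right)} \left(-37\right) = -476 + 2 \cdot 23 \left(-37\right) = -476 + 46 \left(-37\right) = -476 - 1702 = -2178$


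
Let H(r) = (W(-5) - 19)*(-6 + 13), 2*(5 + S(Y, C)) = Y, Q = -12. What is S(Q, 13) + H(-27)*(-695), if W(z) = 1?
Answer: 87559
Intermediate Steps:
S(Y, C) = -5 + Y/2
H(r) = -126 (H(r) = (1 - 19)*(-6 + 13) = -18*7 = -126)
S(Q, 13) + H(-27)*(-695) = (-5 + (1/2)*(-12)) - 126*(-695) = (-5 - 6) + 87570 = -11 + 87570 = 87559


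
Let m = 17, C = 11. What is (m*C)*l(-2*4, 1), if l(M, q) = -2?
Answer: -374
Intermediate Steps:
(m*C)*l(-2*4, 1) = (17*11)*(-2) = 187*(-2) = -374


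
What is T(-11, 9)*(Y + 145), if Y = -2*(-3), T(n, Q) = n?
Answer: -1661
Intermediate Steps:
Y = 6
T(-11, 9)*(Y + 145) = -11*(6 + 145) = -11*151 = -1661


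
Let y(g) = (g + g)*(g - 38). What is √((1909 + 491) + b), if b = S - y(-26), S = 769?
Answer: I*√159 ≈ 12.61*I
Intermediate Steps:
y(g) = 2*g*(-38 + g) (y(g) = (2*g)*(-38 + g) = 2*g*(-38 + g))
b = -2559 (b = 769 - 2*(-26)*(-38 - 26) = 769 - 2*(-26)*(-64) = 769 - 1*3328 = 769 - 3328 = -2559)
√((1909 + 491) + b) = √((1909 + 491) - 2559) = √(2400 - 2559) = √(-159) = I*√159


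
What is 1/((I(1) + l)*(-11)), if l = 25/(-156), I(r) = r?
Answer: -156/1441 ≈ -0.10826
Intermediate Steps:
l = -25/156 (l = 25*(-1/156) = -25/156 ≈ -0.16026)
1/((I(1) + l)*(-11)) = 1/((1 - 25/156)*(-11)) = 1/((131/156)*(-11)) = 1/(-1441/156) = -156/1441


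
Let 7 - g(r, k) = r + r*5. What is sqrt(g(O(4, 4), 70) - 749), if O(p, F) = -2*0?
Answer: I*sqrt(742) ≈ 27.24*I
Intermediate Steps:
O(p, F) = 0
g(r, k) = 7 - 6*r (g(r, k) = 7 - (r + r*5) = 7 - (r + 5*r) = 7 - 6*r)
sqrt(g(O(4, 4), 70) - 749) = sqrt((7 - 6*0) - 749) = sqrt((7 + 0) - 749) = sqrt(7 - 749) = sqrt(-742) = I*sqrt(742)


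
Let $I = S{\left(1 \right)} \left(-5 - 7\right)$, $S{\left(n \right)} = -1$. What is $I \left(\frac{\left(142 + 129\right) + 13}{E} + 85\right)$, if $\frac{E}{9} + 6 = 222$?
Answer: $\frac{82762}{81} \approx 1021.8$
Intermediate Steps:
$E = 1944$ ($E = -54 + 9 \cdot 222 = -54 + 1998 = 1944$)
$I = 12$ ($I = - (-5 - 7) = \left(-1\right) \left(-12\right) = 12$)
$I \left(\frac{\left(142 + 129\right) + 13}{E} + 85\right) = 12 \left(\frac{\left(142 + 129\right) + 13}{1944} + 85\right) = 12 \left(\left(271 + 13\right) \frac{1}{1944} + 85\right) = 12 \left(284 \cdot \frac{1}{1944} + 85\right) = 12 \left(\frac{71}{486} + 85\right) = 12 \cdot \frac{41381}{486} = \frac{82762}{81}$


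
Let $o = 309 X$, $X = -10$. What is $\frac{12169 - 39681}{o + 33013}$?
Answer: $- \frac{27512}{29923} \approx -0.91943$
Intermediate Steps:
$o = -3090$ ($o = 309 \left(-10\right) = -3090$)
$\frac{12169 - 39681}{o + 33013} = \frac{12169 - 39681}{-3090 + 33013} = - \frac{27512}{29923}$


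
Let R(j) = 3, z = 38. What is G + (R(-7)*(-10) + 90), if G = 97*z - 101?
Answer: 3645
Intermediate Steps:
G = 3585 (G = 97*38 - 101 = 3686 - 101 = 3585)
G + (R(-7)*(-10) + 90) = 3585 + (3*(-10) + 90) = 3585 + (-30 + 90) = 3585 + 60 = 3645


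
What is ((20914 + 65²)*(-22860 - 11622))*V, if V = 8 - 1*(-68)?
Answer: -65880067848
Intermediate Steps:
V = 76 (V = 8 + 68 = 76)
((20914 + 65²)*(-22860 - 11622))*V = ((20914 + 65²)*(-22860 - 11622))*76 = ((20914 + 4225)*(-34482))*76 = (25139*(-34482))*76 = -866842998*76 = -65880067848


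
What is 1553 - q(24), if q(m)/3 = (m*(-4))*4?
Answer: 2705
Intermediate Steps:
q(m) = -48*m (q(m) = 3*((m*(-4))*4) = 3*(-4*m*4) = 3*(-16*m) = -48*m)
1553 - q(24) = 1553 - (-48)*24 = 1553 - 1*(-1152) = 1553 + 1152 = 2705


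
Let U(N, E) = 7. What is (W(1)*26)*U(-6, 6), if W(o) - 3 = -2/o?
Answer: 182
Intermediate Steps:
W(o) = 3 - 2/o
(W(1)*26)*U(-6, 6) = ((3 - 2/1)*26)*7 = ((3 - 2*1)*26)*7 = ((3 - 2)*26)*7 = (1*26)*7 = 26*7 = 182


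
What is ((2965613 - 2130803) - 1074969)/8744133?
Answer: -80053/2914711 ≈ -0.027465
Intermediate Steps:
((2965613 - 2130803) - 1074969)/8744133 = (834810 - 1074969)*(1/8744133) = -240159*1/8744133 = -80053/2914711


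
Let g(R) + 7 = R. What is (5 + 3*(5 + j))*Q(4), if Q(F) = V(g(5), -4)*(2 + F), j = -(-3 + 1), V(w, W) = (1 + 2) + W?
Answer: -156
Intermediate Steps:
g(R) = -7 + R
V(w, W) = 3 + W
j = 2 (j = -1*(-2) = 2)
Q(F) = -2 - F (Q(F) = (3 - 4)*(2 + F) = -(2 + F) = -2 - F)
(5 + 3*(5 + j))*Q(4) = (5 + 3*(5 + 2))*(-2 - 1*4) = (5 + 3*7)*(-2 - 4) = (5 + 21)*(-6) = 26*(-6) = -156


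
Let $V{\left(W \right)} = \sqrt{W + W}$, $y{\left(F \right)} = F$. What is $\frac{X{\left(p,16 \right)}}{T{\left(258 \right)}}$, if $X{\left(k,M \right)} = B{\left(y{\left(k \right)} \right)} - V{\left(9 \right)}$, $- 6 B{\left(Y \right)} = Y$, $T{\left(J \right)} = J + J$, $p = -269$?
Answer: $\frac{269}{3096} - \frac{\sqrt{2}}{172} \approx 0.078664$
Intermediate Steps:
$T{\left(J \right)} = 2 J$
$B{\left(Y \right)} = - \frac{Y}{6}$
$V{\left(W \right)} = \sqrt{2} \sqrt{W}$ ($V{\left(W \right)} = \sqrt{2 W} = \sqrt{2} \sqrt{W}$)
$X{\left(k,M \right)} = - 3 \sqrt{2} - \frac{k}{6}$ ($X{\left(k,M \right)} = - \frac{k}{6} - \sqrt{2} \sqrt{9} = - \frac{k}{6} - \sqrt{2} \cdot 3 = - \frac{k}{6} - 3 \sqrt{2} = - 3 \sqrt{2} - \frac{k}{6}$)
$\frac{X{\left(p,16 \right)}}{T{\left(258 \right)}} = \frac{- 3 \sqrt{2} - - \frac{269}{6}}{2 \cdot 258} = \frac{- 3 \sqrt{2} + \frac{269}{6}}{516} = \left(\frac{269}{6} - 3 \sqrt{2}\right) \frac{1}{516} = \frac{269}{3096} - \frac{\sqrt{2}}{172}$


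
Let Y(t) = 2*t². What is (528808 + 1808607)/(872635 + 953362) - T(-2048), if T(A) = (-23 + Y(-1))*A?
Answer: -78530141561/1825997 ≈ -43007.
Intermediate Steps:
T(A) = -21*A (T(A) = (-23 + 2*(-1)²)*A = (-23 + 2*1)*A = (-23 + 2)*A = -21*A)
(528808 + 1808607)/(872635 + 953362) - T(-2048) = (528808 + 1808607)/(872635 + 953362) - (-21)*(-2048) = 2337415/1825997 - 1*43008 = 2337415*(1/1825997) - 43008 = 2337415/1825997 - 43008 = -78530141561/1825997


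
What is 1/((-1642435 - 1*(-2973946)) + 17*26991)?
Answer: 1/1790358 ≈ 5.5855e-7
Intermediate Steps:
1/((-1642435 - 1*(-2973946)) + 17*26991) = 1/((-1642435 + 2973946) + 458847) = 1/(1331511 + 458847) = 1/1790358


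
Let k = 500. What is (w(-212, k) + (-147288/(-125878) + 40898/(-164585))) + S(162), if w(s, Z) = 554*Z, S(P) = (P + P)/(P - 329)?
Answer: 479186675685715446/1729922157605 ≈ 2.7700e+5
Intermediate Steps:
S(P) = 2*P/(-329 + P) (S(P) = (2*P)/(-329 + P) = 2*P/(-329 + P))
(w(-212, k) + (-147288/(-125878) + 40898/(-164585))) + S(162) = (554*500 + (-147288/(-125878) + 40898/(-164585))) + 2*162/(-329 + 162) = (277000 + (-147288*(-1/125878) + 40898*(-1/164585))) + 2*162/(-167) = (277000 + (73644/62939 - 40898/164585)) + 2*162*(-1/167) = (277000 + 9546618518/10358815315) - 324/167 = 2869401388873518/10358815315 - 324/167 = 479186675685715446/1729922157605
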